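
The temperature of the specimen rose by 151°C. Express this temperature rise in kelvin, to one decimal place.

151.0 K

Celsius and kelvin degrees are the same size, so the interval is unchanged: 151.0.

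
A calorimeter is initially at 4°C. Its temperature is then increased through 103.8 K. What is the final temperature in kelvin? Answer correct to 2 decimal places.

380.95 K

The 103.8 K change is an interval; Kelvin and Celsius degrees are the same size, so ΔC = +103.8°C.
Final Celsius temperature: 4.0000 + 103.8000 = 107.8000°C.
In kelvin: 107.8000 + 273.15 = 380.95 K.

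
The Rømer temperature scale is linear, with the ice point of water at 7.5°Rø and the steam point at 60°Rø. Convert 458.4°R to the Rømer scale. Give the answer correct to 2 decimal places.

-2.20°Rø

First in Celsius: (458.4 - 491.67) × 5/9 = -18.4833°C.
Linearly onto the Rømer scale: 7.5 + (-18.4833 / 100) × (60 - 7.5) = -2.20°Rø.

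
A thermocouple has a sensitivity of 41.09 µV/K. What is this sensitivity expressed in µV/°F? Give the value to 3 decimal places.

22.828 µV/°F

Since only a temperature interval is involved, the additive offset between the scales drops out.
A change of 1°F is a change of 5/9 K, so per °F the value is 41.09 × 5/9 = 22.828.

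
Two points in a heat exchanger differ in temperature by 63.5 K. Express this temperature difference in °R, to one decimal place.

An interval of 1 K corresponds to 1.8°R.
63.5 × 1.8 = 114.3.

114.3°R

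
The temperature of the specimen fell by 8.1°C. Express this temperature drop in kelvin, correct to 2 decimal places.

8.10 K

Celsius and kelvin degrees are the same size, so the interval is unchanged: 8.10.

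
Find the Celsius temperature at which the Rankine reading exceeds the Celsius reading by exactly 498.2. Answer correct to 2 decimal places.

Let C be the Celsius reading. The Rankine reading is R = 1.8·C + 491.67.
Require R - C = 498.2: (0.8)·C + 491.67 = 498.2.
C = (498.2 - 491.67) / (0.8) = 8.16.

8.16°C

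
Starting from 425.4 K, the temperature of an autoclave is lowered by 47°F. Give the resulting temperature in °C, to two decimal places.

Initial temperature in Celsius: 425.4 - 273.15 = 152.2500°C.
The 47°F change is an interval, so only the factor 5/9 applies: -47 × 5/9 = -26.1111°C.
Final Celsius temperature: 152.2500 - 26.1111 = 126.1389°C.

126.14°C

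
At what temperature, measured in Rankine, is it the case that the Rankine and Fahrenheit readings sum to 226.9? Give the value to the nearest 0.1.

Let R be the Rankine reading. The Fahrenheit reading is F = 1·R - 459.67.
Require R + F = 226.9: (2)·R - 459.67 = 226.9.
R = (226.9 + 459.67) / (2) = 343.3.

343.3°R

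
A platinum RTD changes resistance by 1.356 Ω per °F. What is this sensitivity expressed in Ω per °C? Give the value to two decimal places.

2.44 Ω per °C

Since only a temperature interval is involved, the additive offset between the scales drops out.
A change of 1°C is a change of 1.8°F, so per °C the value is 1.356 × 1.8 = 2.44.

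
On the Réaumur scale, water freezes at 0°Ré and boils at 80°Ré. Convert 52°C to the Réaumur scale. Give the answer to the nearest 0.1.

Linearly onto the Réaumur scale: 0 + (52.0000 / 100) × (80 - 0) = 41.6°Ré.

41.6°Ré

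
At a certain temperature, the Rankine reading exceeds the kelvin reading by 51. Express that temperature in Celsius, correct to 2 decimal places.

Let x be the Rankine reading; then the kelvin reading is 5/9·x.
(5/9·x) - x = -51  ⇒  (-4/9)·x = -51  ⇒  x = 114.7500°R.
In Celsius: (114.75 - 491.67) × 5/9 = -209.40°C.

-209.40°C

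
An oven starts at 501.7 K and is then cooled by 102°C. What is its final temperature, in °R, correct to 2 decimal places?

Initial temperature in Celsius: 501.7 - 273.15 = 228.5500°C.
Final Celsius temperature: 228.5500 - 102.0000 = 126.5500°C.
In Rankine: 126.5500 × 1.8 + 491.67 = 719.46°R.

719.46°R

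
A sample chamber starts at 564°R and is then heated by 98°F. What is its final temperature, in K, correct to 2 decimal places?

Initial temperature in Celsius: (564 - 491.67) × 5/9 = 40.1833°C.
The 98°F change is an interval, so only the factor 5/9 applies: +98 × 5/9 = +54.4444°C.
Final Celsius temperature: 40.1833 + 54.4444 = 94.6278°C.
In kelvin: 94.6278 + 273.15 = 367.78 K.

367.78 K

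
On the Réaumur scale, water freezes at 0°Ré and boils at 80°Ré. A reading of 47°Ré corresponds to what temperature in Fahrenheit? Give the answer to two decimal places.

Linear interpolation between the fixed points: C = (47 - 0) × 100 / (80 - 0) = 58.7500°C.
Then 58.7500 × 1.8 + 32 = 137.75°F.

137.75°F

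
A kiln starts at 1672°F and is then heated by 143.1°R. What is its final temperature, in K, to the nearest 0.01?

1263.76 K

Initial temperature in Celsius: (1672 - 32) × 5/9 = 911.1111°C.
The 143.1°R change is an interval, so only the factor 5/9 applies: +143.1 × 5/9 = +79.5000°C.
Final Celsius temperature: 911.1111 + 79.5000 = 990.6111°C.
In kelvin: 990.6111 + 273.15 = 1263.76 K.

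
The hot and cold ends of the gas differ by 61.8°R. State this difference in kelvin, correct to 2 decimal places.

34.33 K

Only the scale ratio 5/9 matters for a change in temperature.
61.8 × 5/9 = 34.33.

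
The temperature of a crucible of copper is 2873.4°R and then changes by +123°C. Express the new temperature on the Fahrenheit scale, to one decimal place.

Initial temperature in Celsius: (2873.4 - 491.67) × 5/9 = 1323.1833°C.
Final Celsius temperature: 1323.1833 + 123.0000 = 1446.1833°C.
In Fahrenheit: 1446.1833 × 1.8 + 32 = 2635.1°F.

2635.1°F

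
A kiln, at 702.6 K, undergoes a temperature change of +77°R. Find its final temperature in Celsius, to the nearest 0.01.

472.23°C

Initial temperature in Celsius: 702.6 - 273.15 = 429.4500°C.
The 77°R change is an interval, so only the factor 5/9 applies: +77 × 5/9 = +42.7778°C.
Final Celsius temperature: 429.4500 + 42.7778 = 472.2278°C.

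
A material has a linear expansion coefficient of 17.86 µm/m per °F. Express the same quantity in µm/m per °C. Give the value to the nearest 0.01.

Since only a temperature interval is involved, the additive offset between the scales drops out.
A change of 1°C is a change of 1.8°F, so per °C the value is 17.86 × 1.8 = 32.15.

32.15 µm/m per °C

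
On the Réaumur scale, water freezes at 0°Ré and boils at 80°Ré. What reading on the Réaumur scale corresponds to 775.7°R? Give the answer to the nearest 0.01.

126.24°Ré

First in Celsius: (775.7 - 491.67) × 5/9 = 157.7944°C.
Linearly onto the Réaumur scale: 0 + (157.7944 / 100) × (80 - 0) = 126.24°Ré.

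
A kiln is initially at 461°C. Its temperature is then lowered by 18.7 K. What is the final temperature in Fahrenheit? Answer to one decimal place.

828.1°F

The 18.7 K change is an interval; Kelvin and Celsius degrees are the same size, so ΔC = -18.7°C.
Final Celsius temperature: 461.0000 - 18.7000 = 442.3000°C.
In Fahrenheit: 442.3000 × 1.8 + 32 = 828.1°F.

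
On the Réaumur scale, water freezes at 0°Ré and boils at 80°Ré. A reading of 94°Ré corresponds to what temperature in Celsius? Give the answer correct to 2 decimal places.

Linear interpolation between the fixed points: C = (94 - 0) × 100 / (80 - 0) = 117.5000°C.

117.50°C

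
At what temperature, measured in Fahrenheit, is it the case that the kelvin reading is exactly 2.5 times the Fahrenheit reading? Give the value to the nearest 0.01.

Let F be the Fahrenheit reading. The kelvin reading is K = 5/9·F + 255.372.
Require K = 2.5·F: 5/9·F + 255.372 = 2.5·F.
(-35/18)·F = -255.372  ⇒  F = 131.33.

131.33°F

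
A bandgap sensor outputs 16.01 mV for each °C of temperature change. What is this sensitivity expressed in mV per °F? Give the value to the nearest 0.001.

8.894 mV per °F

Since only a temperature interval is involved, the additive offset between the scales drops out.
A change of 1°F is a change of 5/9°C, so per °F the value is 16.01 × 5/9 = 8.894.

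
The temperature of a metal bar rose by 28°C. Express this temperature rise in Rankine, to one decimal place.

50.4°R

Only the scale ratio 1.8 matters for a change in temperature.
28 × 1.8 = 50.4.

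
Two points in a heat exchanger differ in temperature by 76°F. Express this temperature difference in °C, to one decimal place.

42.2°C

An interval of 1°F corresponds to 5/9°C.
76 × 5/9 = 42.2.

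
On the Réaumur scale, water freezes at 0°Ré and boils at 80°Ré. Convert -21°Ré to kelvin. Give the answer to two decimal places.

Linear interpolation between the fixed points: C = (-21 - 0) × 100 / (80 - 0) = -26.2500°C.
Then -26.2500 + 273.15 = 246.90 K.

246.90 K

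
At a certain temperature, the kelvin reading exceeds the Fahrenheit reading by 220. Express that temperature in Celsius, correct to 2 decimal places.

Let x be the Fahrenheit reading; then the kelvin reading is 5/9·x + 255.372.
(5/9·x + 255.372) - x = 220  ⇒  (-4/9)·x = -35.3722  ⇒  x = 79.5875°F.
In Celsius: (79.5875 - 32) × 5/9 = 26.44°C.

26.44°C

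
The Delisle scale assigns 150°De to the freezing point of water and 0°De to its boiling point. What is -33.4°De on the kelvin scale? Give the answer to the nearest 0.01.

Linear interpolation between the fixed points: C = (-33.4 - 150) × 100 / (0 - 150) = 122.2667°C.
Then 122.2667 + 273.15 = 395.42 K.

395.42 K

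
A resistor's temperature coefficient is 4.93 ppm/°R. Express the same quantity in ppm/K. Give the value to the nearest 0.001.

8.874 ppm/K

The quantity depends on a temperature interval, so only the ratio of degree sizes applies; the offset between the scales is irrelevant.
A change of 1 K is a change of 1.8°R, so per K the value is 4.93 × 1.8 = 8.874.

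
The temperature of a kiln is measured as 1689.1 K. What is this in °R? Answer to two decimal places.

3040.38°R

In Celsius: 1689.1 - 273.15 = 1415.9500°C.
In Rankine: 1415.9500 × 1.8 + 491.67 = 3040.38°R.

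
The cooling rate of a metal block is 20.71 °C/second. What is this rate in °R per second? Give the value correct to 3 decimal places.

Since only a temperature interval is involved, the additive offset between the scales drops out.
A change of 1°C is a change of 1.8°R, so 20.71 × 1.8 = 37.278.

37.278 °R/second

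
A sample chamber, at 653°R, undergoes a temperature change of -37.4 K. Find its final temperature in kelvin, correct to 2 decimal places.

Initial temperature in Celsius: (653 - 491.67) × 5/9 = 89.6278°C.
The 37.4 K change is an interval; Kelvin and Celsius degrees are the same size, so ΔC = -37.4°C.
Final Celsius temperature: 89.6278 - 37.4000 = 52.2278°C.
In kelvin: 52.2278 + 273.15 = 325.38 K.

325.38 K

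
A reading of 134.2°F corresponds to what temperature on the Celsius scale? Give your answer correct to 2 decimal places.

56.78°C

In Celsius: (134.2 - 32) × 5/9 = 56.7778°C.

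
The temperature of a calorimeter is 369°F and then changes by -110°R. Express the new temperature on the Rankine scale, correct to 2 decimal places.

718.67°R

Initial temperature in Celsius: (369 - 32) × 5/9 = 187.2222°C.
The 110°R change is an interval, so only the factor 5/9 applies: -110 × 5/9 = -61.1111°C.
Final Celsius temperature: 187.2222 - 61.1111 = 126.1111°C.
In Rankine: 126.1111 × 1.8 + 491.67 = 718.67°R.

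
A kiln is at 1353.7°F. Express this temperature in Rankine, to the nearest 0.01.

1813.37°R

In Celsius: (1353.7 - 32) × 5/9 = 734.2778°C.
In Rankine: 734.2778 × 1.8 + 491.67 = 1813.37°R.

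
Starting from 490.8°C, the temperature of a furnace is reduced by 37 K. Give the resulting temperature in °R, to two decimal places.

1308.51°R

The 37 K change is an interval; Kelvin and Celsius degrees are the same size, so ΔC = -37°C.
Final Celsius temperature: 490.8000 - 37.0000 = 453.8000°C.
In Rankine: 453.8000 × 1.8 + 491.67 = 1308.51°R.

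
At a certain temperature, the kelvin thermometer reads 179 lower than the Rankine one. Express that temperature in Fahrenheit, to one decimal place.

-56.9°F

Let x be the Rankine reading; then the kelvin reading is 5/9·x.
(5/9·x) - x = -179  ⇒  (-4/9)·x = -179  ⇒  x = 402.7500°R.
In Celsius: (402.75 - 491.67) × 5/9 = -49.4000°C.
In Fahrenheit: -49.4000 × 1.8 + 32 = -56.9°F.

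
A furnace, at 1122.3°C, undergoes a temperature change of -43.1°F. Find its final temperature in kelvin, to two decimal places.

The 43.1°F change is an interval, so only the factor 5/9 applies: -43.1 × 5/9 = -23.9444°C.
Final Celsius temperature: 1122.3000 - 23.9444 = 1098.3556°C.
In kelvin: 1098.3556 + 273.15 = 1371.51 K.

1371.51 K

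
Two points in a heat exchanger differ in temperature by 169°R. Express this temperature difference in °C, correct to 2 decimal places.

93.89°C

An interval of 1°R corresponds to 5/9°C.
169 × 5/9 = 93.89.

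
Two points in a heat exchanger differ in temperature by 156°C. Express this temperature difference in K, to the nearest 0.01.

156.00 K

Celsius and kelvin degrees are the same size, so the interval is unchanged: 156.00.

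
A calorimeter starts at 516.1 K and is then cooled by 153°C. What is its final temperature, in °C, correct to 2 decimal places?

89.95°C

Initial temperature in Celsius: 516.1 - 273.15 = 242.9500°C.
Final Celsius temperature: 242.9500 - 153.0000 = 89.9500°C.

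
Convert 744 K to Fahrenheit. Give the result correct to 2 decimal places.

In Celsius: 744 - 273.15 = 470.8500°C.
In Fahrenheit: 470.8500 × 1.8 + 32 = 879.53°F.

879.53°F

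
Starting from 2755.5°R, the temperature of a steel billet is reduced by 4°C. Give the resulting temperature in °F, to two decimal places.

Initial temperature in Celsius: (2755.5 - 491.67) × 5/9 = 1257.6833°C.
Final Celsius temperature: 1257.6833 - 4.0000 = 1253.6833°C.
In Fahrenheit: 1253.6833 × 1.8 + 32 = 2288.63°F.

2288.63°F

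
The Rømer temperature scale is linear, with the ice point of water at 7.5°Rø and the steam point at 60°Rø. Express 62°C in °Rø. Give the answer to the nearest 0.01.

40.05°Rø

Linearly onto the Rømer scale: 7.5 + (62.0000 / 100) × (60 - 7.5) = 40.05°Rø.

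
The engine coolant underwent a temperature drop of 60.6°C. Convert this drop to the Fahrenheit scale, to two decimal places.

109.08°F

Only the scale ratio 1.8 matters for a change in temperature.
60.6 × 1.8 = 109.08.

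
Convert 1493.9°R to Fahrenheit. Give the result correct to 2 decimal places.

In Celsius: (1493.9 - 491.67) × 5/9 = 556.7944°C.
In Fahrenheit: 556.7944 × 1.8 + 32 = 1034.23°F.

1034.23°F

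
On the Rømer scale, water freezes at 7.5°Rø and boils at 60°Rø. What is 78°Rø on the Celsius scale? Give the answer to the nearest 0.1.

134.3°C

Linear interpolation between the fixed points: C = (78 - 7.5) × 100 / (60 - 7.5) = 134.2857°C.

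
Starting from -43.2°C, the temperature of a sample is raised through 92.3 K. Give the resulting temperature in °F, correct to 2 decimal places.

120.38°F

The 92.3 K change is an interval; Kelvin and Celsius degrees are the same size, so ΔC = +92.3°C.
Final Celsius temperature: -43.2000 + 92.3000 = 49.1000°C.
In Fahrenheit: 49.1000 × 1.8 + 32 = 120.38°F.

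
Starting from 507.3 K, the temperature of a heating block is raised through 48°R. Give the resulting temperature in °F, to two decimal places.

Initial temperature in Celsius: 507.3 - 273.15 = 234.1500°C.
The 48°R change is an interval, so only the factor 5/9 applies: +48 × 5/9 = +26.6667°C.
Final Celsius temperature: 234.1500 + 26.6667 = 260.8167°C.
In Fahrenheit: 260.8167 × 1.8 + 32 = 501.47°F.

501.47°F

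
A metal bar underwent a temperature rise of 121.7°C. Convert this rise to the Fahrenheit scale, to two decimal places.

219.06°F

For a temperature interval the offset drops out; only the factor 1.8 applies.
121.7 × 1.8 = 219.06.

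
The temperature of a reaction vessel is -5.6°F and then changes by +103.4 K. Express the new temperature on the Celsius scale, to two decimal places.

Initial temperature in Celsius: (-5.6 - 32) × 5/9 = -20.8889°C.
The 103.4 K change is an interval; Kelvin and Celsius degrees are the same size, so ΔC = +103.4°C.
Final Celsius temperature: -20.8889 + 103.4000 = 82.5111°C.

82.51°C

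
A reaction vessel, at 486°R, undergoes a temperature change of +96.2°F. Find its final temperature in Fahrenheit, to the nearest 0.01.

Initial temperature in Celsius: (486 - 491.67) × 5/9 = -3.1500°C.
The 96.2°F change is an interval, so only the factor 5/9 applies: +96.2 × 5/9 = +53.4444°C.
Final Celsius temperature: -3.1500 + 53.4444 = 50.2944°C.
In Fahrenheit: 50.2944 × 1.8 + 32 = 122.53°F.

122.53°F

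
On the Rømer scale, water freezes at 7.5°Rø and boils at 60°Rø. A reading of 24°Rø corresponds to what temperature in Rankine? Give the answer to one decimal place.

Linear interpolation between the fixed points: C = (24 - 7.5) × 100 / (60 - 7.5) = 31.4286°C.
Then 31.4286 × 1.8 + 491.67 = 548.2°R.

548.2°R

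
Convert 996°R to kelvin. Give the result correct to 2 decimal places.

In Celsius: (996 - 491.67) × 5/9 = 280.1833°C.
In kelvin: 280.1833 + 273.15 = 553.33 K.

553.33 K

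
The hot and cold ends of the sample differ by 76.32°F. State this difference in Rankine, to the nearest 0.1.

Fahrenheit and Rankine degrees are the same size, so the interval is unchanged: 76.3.

76.3°R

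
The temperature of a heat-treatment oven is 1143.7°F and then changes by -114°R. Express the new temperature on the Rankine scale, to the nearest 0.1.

1489.4°R

Initial temperature in Celsius: (1143.7 - 32) × 5/9 = 617.6111°C.
The 114°R change is an interval, so only the factor 5/9 applies: -114 × 5/9 = -63.3333°C.
Final Celsius temperature: 617.6111 - 63.3333 = 554.2778°C.
In Rankine: 554.2778 × 1.8 + 491.67 = 1489.4°R.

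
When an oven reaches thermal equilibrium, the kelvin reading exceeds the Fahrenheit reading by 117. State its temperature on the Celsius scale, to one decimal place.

155.2°C

Let x be the Fahrenheit reading; then the kelvin reading is 5/9·x + 255.372.
(5/9·x + 255.372) - x = 117  ⇒  (-4/9)·x = -138.372  ⇒  x = 311.3375°F.
In Celsius: (311.3375 - 32) × 5/9 = 155.2°C.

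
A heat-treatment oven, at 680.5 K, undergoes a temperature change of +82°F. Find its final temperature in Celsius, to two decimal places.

Initial temperature in Celsius: 680.5 - 273.15 = 407.3500°C.
The 82°F change is an interval, so only the factor 5/9 applies: +82 × 5/9 = +45.5556°C.
Final Celsius temperature: 407.3500 + 45.5556 = 452.9056°C.

452.91°C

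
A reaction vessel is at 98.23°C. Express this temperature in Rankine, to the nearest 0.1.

In Rankine: 98.2300 × 1.8 + 491.67 = 668.5°R.

668.5°R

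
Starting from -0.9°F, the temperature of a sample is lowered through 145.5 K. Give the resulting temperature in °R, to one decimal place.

Initial temperature in Celsius: (-0.9 - 32) × 5/9 = -18.2778°C.
The 145.5 K change is an interval; Kelvin and Celsius degrees are the same size, so ΔC = -145.5°C.
Final Celsius temperature: -18.2778 - 145.5000 = -163.7778°C.
In Rankine: -163.7778 × 1.8 + 491.67 = 196.9°R.

196.9°R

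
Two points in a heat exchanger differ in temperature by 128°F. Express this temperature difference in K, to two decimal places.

71.11 K

For a temperature interval the offset drops out; only the factor 5/9 applies.
128 × 5/9 = 71.11.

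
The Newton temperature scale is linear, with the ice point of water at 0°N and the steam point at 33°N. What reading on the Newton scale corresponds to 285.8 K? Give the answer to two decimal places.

4.17°N

First in Celsius: 285.8 - 273.15 = 12.6500°C.
Linearly onto the Newton scale: 0 + (12.6500 / 100) × (33 - 0) = 4.17°N.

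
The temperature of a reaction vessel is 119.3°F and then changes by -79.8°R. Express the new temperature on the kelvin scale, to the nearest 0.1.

277.3 K

Initial temperature in Celsius: (119.3 - 32) × 5/9 = 48.5000°C.
The 79.8°R change is an interval, so only the factor 5/9 applies: -79.8 × 5/9 = -44.3333°C.
Final Celsius temperature: 48.5000 - 44.3333 = 4.1667°C.
In kelvin: 4.1667 + 273.15 = 277.3 K.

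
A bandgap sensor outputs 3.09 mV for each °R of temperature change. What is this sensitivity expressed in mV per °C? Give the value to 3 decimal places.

Since only a temperature interval is involved, the additive offset between the scales drops out.
A change of 1°C is a change of 1.8°R, so per °C the value is 3.09 × 1.8 = 5.562.

5.562 mV per °C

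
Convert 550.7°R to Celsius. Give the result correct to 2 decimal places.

In Celsius: (550.7 - 491.67) × 5/9 = 32.7944°C.

32.79°C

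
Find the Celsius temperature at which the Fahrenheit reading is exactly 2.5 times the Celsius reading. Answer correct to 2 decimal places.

Let C be the Celsius reading. The Fahrenheit reading is F = 1.8·C + 32.
Require F = 2.5·C: 1.8·C + 32 = 2.5·C.
(-0.7)·C = -32  ⇒  C = 45.71.

45.71°C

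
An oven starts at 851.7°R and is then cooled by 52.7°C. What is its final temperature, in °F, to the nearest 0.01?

297.17°F

Initial temperature in Celsius: (851.7 - 491.67) × 5/9 = 200.0167°C.
Final Celsius temperature: 200.0167 - 52.7000 = 147.3167°C.
In Fahrenheit: 147.3167 × 1.8 + 32 = 297.17°F.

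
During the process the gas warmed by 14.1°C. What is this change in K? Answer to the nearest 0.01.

14.10 K

Celsius and kelvin degrees are the same size, so the interval is unchanged: 14.10.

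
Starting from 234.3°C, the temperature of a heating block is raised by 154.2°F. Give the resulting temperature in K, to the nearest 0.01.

The 154.2°F change is an interval, so only the factor 5/9 applies: +154.2 × 5/9 = +85.6667°C.
Final Celsius temperature: 234.3000 + 85.6667 = 319.9667°C.
In kelvin: 319.9667 + 273.15 = 593.12 K.

593.12 K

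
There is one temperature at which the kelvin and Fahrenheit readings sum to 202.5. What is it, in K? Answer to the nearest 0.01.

Let K be the kelvin reading. The Fahrenheit reading is F = 1.8·K - 459.67.
Require K + F = 202.5: (2.8)·K - 459.67 = 202.5.
K = (202.5 + 459.67) / (2.8) = 236.49.

236.49 K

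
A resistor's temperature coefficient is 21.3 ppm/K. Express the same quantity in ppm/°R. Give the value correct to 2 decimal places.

The quantity depends on a temperature interval, so only the ratio of degree sizes applies; the offset between the scales is irrelevant.
A change of 1°R is a change of 5/9 K, so per °R the value is 21.3 × 5/9 = 11.83.

11.83 ppm/°R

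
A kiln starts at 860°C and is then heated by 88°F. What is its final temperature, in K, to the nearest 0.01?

1182.04 K

The 88°F change is an interval, so only the factor 5/9 applies: +88 × 5/9 = +48.8889°C.
Final Celsius temperature: 860.0000 + 48.8889 = 908.8889°C.
In kelvin: 908.8889 + 273.15 = 1182.04 K.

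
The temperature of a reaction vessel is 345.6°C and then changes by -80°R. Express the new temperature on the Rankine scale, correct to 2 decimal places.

1033.75°R

The 80°R change is an interval, so only the factor 5/9 applies: -80 × 5/9 = -44.4444°C.
Final Celsius temperature: 345.6000 - 44.4444 = 301.1556°C.
In Rankine: 301.1556 × 1.8 + 491.67 = 1033.75°R.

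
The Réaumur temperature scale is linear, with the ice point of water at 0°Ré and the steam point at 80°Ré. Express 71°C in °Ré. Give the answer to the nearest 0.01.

56.80°Ré

Linearly onto the Réaumur scale: 0 + (71.0000 / 100) × (80 - 0) = 56.80°Ré.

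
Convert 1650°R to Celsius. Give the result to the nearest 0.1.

643.5°C

In Celsius: (1650 - 491.67) × 5/9 = 643.5167°C.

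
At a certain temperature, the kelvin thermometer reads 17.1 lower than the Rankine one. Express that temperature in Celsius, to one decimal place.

Let x be the Rankine reading; then the kelvin reading is 5/9·x.
(5/9·x) - x = -17.1  ⇒  (-4/9)·x = -17.1  ⇒  x = 38.4750°R.
In Celsius: (38.475 - 491.67) × 5/9 = -251.8°C.

-251.8°C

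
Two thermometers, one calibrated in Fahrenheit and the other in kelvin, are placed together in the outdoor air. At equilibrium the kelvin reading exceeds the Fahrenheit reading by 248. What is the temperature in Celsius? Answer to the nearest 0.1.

-8.6°C

Let x be the Fahrenheit reading; then the kelvin reading is 5/9·x + 255.372.
(5/9·x + 255.372) - x = 248  ⇒  (-4/9)·x = -7.37222  ⇒  x = 16.5875°F.
In Celsius: (16.5875 - 32) × 5/9 = -8.6°C.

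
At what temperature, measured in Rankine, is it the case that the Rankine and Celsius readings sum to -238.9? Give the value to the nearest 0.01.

22.02°R

Let R be the Rankine reading. The Celsius reading is C = 5/9·R - 273.15.
Require R + C = -238.9: (14/9)·R - 273.15 = -238.9.
R = (-238.9 + 273.15) / (14/9) = 22.02.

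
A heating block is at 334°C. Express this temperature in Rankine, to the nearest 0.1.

In Rankine: 334.0000 × 1.8 + 491.67 = 1092.9°R.

1092.9°R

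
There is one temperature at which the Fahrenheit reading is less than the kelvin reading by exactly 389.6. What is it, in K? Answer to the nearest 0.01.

87.59 K

Let K be the kelvin reading. The Fahrenheit reading is F = 1.8·K - 459.67.
Require F - K = -389.6: (0.8)·K - 459.67 = -389.6.
K = (-389.6 + 459.67) / (0.8) = 87.59.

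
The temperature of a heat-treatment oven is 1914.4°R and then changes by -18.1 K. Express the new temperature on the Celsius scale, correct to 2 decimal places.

Initial temperature in Celsius: (1914.4 - 491.67) × 5/9 = 790.4056°C.
The 18.1 K change is an interval; Kelvin and Celsius degrees are the same size, so ΔC = -18.1°C.
Final Celsius temperature: 790.4056 - 18.1000 = 772.3056°C.

772.31°C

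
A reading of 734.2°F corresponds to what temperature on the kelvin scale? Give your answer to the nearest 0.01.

663.26 K

In Celsius: (734.2 - 32) × 5/9 = 390.1111°C.
In kelvin: 390.1111 + 273.15 = 663.26 K.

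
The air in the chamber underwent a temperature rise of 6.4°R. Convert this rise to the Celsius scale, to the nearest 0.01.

An interval of 1°R corresponds to 5/9°C.
6.4 × 5/9 = 3.56.

3.56°C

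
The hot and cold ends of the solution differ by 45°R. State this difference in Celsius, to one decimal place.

25.0°C

Only the scale ratio 5/9 matters for a change in temperature.
45 × 5/9 = 25.0.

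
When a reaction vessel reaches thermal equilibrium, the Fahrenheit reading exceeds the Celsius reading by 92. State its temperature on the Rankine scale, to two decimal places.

Let x be the Fahrenheit reading; then the Celsius reading is 5/9·x - 17.7778.
(5/9·x - 17.7778) - x = -92  ⇒  (-4/9)·x = -74.2222  ⇒  x = 167.0000°F.
In Celsius: (167 - 32) × 5/9 = 75.0000°C.
In Rankine: 75.0000 × 1.8 + 491.67 = 626.67°R.

626.67°R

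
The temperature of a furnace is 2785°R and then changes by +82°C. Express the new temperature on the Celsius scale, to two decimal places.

1356.07°C

Initial temperature in Celsius: (2785 - 491.67) × 5/9 = 1274.0722°C.
Final Celsius temperature: 1274.0722 + 82.0000 = 1356.0722°C.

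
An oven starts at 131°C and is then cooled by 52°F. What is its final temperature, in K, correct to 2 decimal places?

375.26 K

The 52°F change is an interval, so only the factor 5/9 applies: -52 × 5/9 = -28.8889°C.
Final Celsius temperature: 131.0000 - 28.8889 = 102.1111°C.
In kelvin: 102.1111 + 273.15 = 375.26 K.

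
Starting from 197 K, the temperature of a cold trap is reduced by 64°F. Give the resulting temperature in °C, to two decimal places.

-111.71°C

Initial temperature in Celsius: 197 - 273.15 = -76.1500°C.
The 64°F change is an interval, so only the factor 5/9 applies: -64 × 5/9 = -35.5556°C.
Final Celsius temperature: -76.1500 - 35.5556 = -111.7056°C.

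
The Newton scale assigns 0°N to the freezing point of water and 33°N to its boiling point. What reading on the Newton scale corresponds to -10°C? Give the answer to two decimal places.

-3.30°N

Linearly onto the Newton scale: 0 + (-10.0000 / 100) × (33 - 0) = -3.30°N.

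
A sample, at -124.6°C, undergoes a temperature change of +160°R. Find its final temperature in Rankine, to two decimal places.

The 160°R change is an interval, so only the factor 5/9 applies: +160 × 5/9 = +88.8889°C.
Final Celsius temperature: -124.6000 + 88.8889 = -35.7111°C.
In Rankine: -35.7111 × 1.8 + 491.67 = 427.39°R.

427.39°R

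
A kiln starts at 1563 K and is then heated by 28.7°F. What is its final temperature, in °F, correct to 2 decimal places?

Initial temperature in Celsius: 1563 - 273.15 = 1289.8500°C.
The 28.7°F change is an interval, so only the factor 5/9 applies: +28.7 × 5/9 = +15.9444°C.
Final Celsius temperature: 1289.8500 + 15.9444 = 1305.7944°C.
In Fahrenheit: 1305.7944 × 1.8 + 32 = 2382.43°F.

2382.43°F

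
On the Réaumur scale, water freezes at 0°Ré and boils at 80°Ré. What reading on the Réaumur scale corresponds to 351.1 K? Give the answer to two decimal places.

62.36°Ré

First in Celsius: 351.1 - 273.15 = 77.9500°C.
Linearly onto the Réaumur scale: 0 + (77.9500 / 100) × (80 - 0) = 62.36°Ré.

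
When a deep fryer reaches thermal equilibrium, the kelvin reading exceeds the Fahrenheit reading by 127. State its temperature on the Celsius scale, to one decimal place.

142.7°C

Let x be the Fahrenheit reading; then the kelvin reading is 5/9·x + 255.372.
(5/9·x + 255.372) - x = 127  ⇒  (-4/9)·x = -128.372  ⇒  x = 288.8375°F.
In Celsius: (288.8375 - 32) × 5/9 = 142.7°C.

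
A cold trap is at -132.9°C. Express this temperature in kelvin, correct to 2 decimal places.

In kelvin: -132.9000 + 273.15 = 140.25 K.

140.25 K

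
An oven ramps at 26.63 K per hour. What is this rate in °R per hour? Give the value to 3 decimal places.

Since only a temperature interval is involved, the additive offset between the scales drops out.
A change of 1 K is a change of 1.8°R, so 26.63 × 1.8 = 47.934.

47.934 °R/hour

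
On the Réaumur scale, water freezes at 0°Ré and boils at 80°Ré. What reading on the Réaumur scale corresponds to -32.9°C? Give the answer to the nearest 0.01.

Linearly onto the Réaumur scale: 0 + (-32.9000 / 100) × (80 - 0) = -26.32°Ré.

-26.32°Ré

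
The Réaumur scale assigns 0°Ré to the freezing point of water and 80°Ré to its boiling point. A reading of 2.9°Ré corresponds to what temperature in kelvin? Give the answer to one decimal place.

Linear interpolation between the fixed points: C = (2.9 - 0) × 100 / (80 - 0) = 3.6250°C.
Then 3.6250 + 273.15 = 276.8 K.

276.8 K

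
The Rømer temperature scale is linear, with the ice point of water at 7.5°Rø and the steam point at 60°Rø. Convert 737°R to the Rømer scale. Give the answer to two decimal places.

First in Celsius: (737 - 491.67) × 5/9 = 136.2944°C.
Linearly onto the Rømer scale: 7.5 + (136.2944 / 100) × (60 - 7.5) = 79.05°Rø.

79.05°Rø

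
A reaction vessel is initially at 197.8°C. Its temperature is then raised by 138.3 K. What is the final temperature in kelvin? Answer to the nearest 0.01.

The 138.3 K change is an interval; Kelvin and Celsius degrees are the same size, so ΔC = +138.3°C.
Final Celsius temperature: 197.8000 + 138.3000 = 336.1000°C.
In kelvin: 336.1000 + 273.15 = 609.25 K.

609.25 K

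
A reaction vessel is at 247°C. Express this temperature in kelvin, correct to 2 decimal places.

520.15 K

In kelvin: 247.0000 + 273.15 = 520.15 K.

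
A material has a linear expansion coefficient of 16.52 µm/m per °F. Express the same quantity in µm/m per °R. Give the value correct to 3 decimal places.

Since only a temperature interval is involved, the additive offset between the scales drops out.
A change of 1°R is a change of 1°F, so per °R the value is 16.52 × 1 = 16.520.

16.520 µm/m per °R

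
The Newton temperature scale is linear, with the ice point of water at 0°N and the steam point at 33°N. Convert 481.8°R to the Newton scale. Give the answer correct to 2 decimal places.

-1.81°N

First in Celsius: (481.8 - 491.67) × 5/9 = -5.4833°C.
Linearly onto the Newton scale: 0 + (-5.4833 / 100) × (33 - 0) = -1.81°N.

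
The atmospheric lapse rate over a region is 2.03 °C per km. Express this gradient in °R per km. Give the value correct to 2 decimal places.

3.65 °R/km

The quantity depends on a temperature interval, so only the ratio of degree sizes applies; the offset between the scales is irrelevant.
A change of 1°C is a change of 1.8°R, so 2.03 × 1.8 = 3.65.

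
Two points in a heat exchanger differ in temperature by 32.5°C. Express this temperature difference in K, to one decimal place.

32.5 K

Celsius and kelvin degrees are the same size, so the interval is unchanged: 32.5.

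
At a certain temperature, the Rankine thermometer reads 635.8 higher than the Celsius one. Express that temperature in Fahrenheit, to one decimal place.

Let x be the Celsius reading; then the Rankine reading is 1.8·x + 491.67.
(1.8·x + 491.67) - x = 635.8  ⇒  (0.8)·x = 144.13  ⇒  x = 180.1625°C.
In Fahrenheit: 180.1625 × 1.8 + 32 = 356.3°F.

356.3°F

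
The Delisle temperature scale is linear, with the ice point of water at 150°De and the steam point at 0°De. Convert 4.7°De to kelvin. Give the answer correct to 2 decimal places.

Linear interpolation between the fixed points: C = (4.7 - 150) × 100 / (0 - 150) = 96.8667°C.
Then 96.8667 + 273.15 = 370.02 K.

370.02 K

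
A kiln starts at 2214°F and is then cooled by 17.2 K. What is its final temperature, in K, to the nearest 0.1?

Initial temperature in Celsius: (2214 - 32) × 5/9 = 1212.2222°C.
The 17.2 K change is an interval; Kelvin and Celsius degrees are the same size, so ΔC = -17.2°C.
Final Celsius temperature: 1212.2222 - 17.2000 = 1195.0222°C.
In kelvin: 1195.0222 + 273.15 = 1468.2 K.

1468.2 K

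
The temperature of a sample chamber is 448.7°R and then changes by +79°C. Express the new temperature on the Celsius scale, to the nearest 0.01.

Initial temperature in Celsius: (448.7 - 491.67) × 5/9 = -23.8722°C.
Final Celsius temperature: -23.8722 + 79.0000 = 55.1278°C.

55.13°C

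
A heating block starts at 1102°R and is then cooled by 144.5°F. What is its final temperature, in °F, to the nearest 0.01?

Initial temperature in Celsius: (1102 - 491.67) × 5/9 = 339.0722°C.
The 144.5°F change is an interval, so only the factor 5/9 applies: -144.5 × 5/9 = -80.2778°C.
Final Celsius temperature: 339.0722 - 80.2778 = 258.7944°C.
In Fahrenheit: 258.7944 × 1.8 + 32 = 497.83°F.

497.83°F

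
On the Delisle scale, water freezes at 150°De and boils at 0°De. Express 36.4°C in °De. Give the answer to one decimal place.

Linearly onto the Delisle scale: 150 + (36.4000 / 100) × (0 - 150) = 95.4°De.

95.4°De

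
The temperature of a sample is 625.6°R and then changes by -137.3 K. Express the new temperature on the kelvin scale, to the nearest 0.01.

210.26 K

Initial temperature in Celsius: (625.6 - 491.67) × 5/9 = 74.4056°C.
The 137.3 K change is an interval; Kelvin and Celsius degrees are the same size, so ΔC = -137.3°C.
Final Celsius temperature: 74.4056 - 137.3000 = -62.8944°C.
In kelvin: -62.8944 + 273.15 = 210.26 K.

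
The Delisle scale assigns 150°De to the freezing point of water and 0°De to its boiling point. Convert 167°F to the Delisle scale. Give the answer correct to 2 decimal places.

37.50°De

First in Celsius: (167 - 32) × 5/9 = 75.0000°C.
Linearly onto the Delisle scale: 150 + (75.0000 / 100) × (0 - 150) = 37.50°De.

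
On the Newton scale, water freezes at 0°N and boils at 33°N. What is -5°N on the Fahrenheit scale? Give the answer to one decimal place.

4.7°F

Linear interpolation between the fixed points: C = (-5 - 0) × 100 / (33 - 0) = -15.1515°C.
Then -15.1515 × 1.8 + 32 = 4.7°F.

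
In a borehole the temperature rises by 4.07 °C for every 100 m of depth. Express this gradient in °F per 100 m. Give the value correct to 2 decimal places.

Since only a temperature interval is involved, the additive offset between the scales drops out.
A change of 1°C is a change of 1.8°F, so 4.07 × 1.8 = 7.33.

7.33 °F/100 m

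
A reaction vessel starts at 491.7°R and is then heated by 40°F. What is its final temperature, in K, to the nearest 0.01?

295.39 K

Initial temperature in Celsius: (491.7 - 491.67) × 5/9 = 0.0167°C.
The 40°F change is an interval, so only the factor 5/9 applies: +40 × 5/9 = +22.2222°C.
Final Celsius temperature: 0.0167 + 22.2222 = 22.2389°C.
In kelvin: 22.2389 + 273.15 = 295.39 K.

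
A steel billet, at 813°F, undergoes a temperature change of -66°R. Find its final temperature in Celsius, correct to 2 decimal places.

Initial temperature in Celsius: (813 - 32) × 5/9 = 433.8889°C.
The 66°R change is an interval, so only the factor 5/9 applies: -66 × 5/9 = -36.6667°C.
Final Celsius temperature: 433.8889 - 36.6667 = 397.2222°C.

397.22°C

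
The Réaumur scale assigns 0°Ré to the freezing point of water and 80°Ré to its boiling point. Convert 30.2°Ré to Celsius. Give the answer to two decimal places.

37.75°C

Linear interpolation between the fixed points: C = (30.2 - 0) × 100 / (80 - 0) = 37.7500°C.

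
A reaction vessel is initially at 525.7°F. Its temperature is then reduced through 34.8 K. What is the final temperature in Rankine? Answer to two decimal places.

Initial temperature in Celsius: (525.7 - 32) × 5/9 = 274.2778°C.
The 34.8 K change is an interval; Kelvin and Celsius degrees are the same size, so ΔC = -34.8°C.
Final Celsius temperature: 274.2778 - 34.8000 = 239.4778°C.
In Rankine: 239.4778 × 1.8 + 491.67 = 922.73°R.

922.73°R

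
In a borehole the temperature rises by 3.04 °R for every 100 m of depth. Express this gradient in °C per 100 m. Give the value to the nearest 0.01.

Since only a temperature interval is involved, the additive offset between the scales drops out.
A change of 1°R is a change of 5/9°C, so 3.04 × 5/9 = 1.69.

1.69 °C/100 m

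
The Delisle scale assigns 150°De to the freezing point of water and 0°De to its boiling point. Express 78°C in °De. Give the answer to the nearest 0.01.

33.00°De

Linearly onto the Delisle scale: 150 + (78.0000 / 100) × (0 - 150) = 33.00°De.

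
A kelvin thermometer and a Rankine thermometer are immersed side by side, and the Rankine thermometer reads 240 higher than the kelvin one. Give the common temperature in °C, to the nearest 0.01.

26.85°C

Let x be the kelvin reading; then the Rankine reading is 1.8·x.
(1.8·x) - x = 240  ⇒  (0.8)·x = 240  ⇒  x = 300.0000 K.
In Celsius: 300 - 273.15 = 26.85°C.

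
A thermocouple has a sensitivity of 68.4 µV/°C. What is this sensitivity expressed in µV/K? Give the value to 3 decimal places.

68.400 µV/K

Since only a temperature interval is involved, the additive offset between the scales drops out.
A change of 1 K is a change of 1°C, so per K the value is 68.4 × 1 = 68.400.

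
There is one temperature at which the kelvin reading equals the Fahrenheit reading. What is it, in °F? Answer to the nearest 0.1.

574.6°F

Let F be the Fahrenheit reading. The kelvin reading is K = 5/9·F + 255.372.
Set K = F: 5/9·F + 255.372 = F.
(-4/9)·F = -255.372  ⇒  F = 574.6.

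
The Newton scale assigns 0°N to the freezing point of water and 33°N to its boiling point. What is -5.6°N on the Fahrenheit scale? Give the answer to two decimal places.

Linear interpolation between the fixed points: C = (-5.6 - 0) × 100 / (33 - 0) = -16.9697°C.
Then -16.9697 × 1.8 + 32 = 1.45°F.

1.45°F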